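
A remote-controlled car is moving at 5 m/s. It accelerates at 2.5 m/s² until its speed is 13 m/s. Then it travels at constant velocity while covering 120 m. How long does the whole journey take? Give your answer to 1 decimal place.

12.4 s

Phase 1 (accelerating): v₀ = 5.00 m/s, a = 2.5 m/s².
v = v₀ + at → t = (13 − 5.00) / 2.5 = 3.20 s
v² = v₀² + 2aΔx → Δx = (13² − 5.00²)/(2·2.5) = 28.8 m

Phase 2 (constant speed): v₀ = 13.0 m/s, a = 0 m/s².
Constant speed: t = d/v = 120/13.0 = 9.23 s
Total time = 3.20 + 9.23 = 12.4 s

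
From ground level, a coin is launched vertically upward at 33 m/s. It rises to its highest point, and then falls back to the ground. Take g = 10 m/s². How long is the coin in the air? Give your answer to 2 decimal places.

Phase 1 (rising): v₀ = 33.0 m/s, a = -10 m/s².
v = v₀ + at → t = (0 − 33.0) / -10 = 3.30 s
v² = v₀² + 2aΔx → Δx = (0² − 33.0²)/(2·-10) = 54.5 m

Phase 2 (falling): v₀ = 0 m/s, a = -10 m/s².
Falls 54.5 m from rest: t = √(2·54.5/10) = 3.30 s; v = g·t = 33.0 m/s.
Total time = 3.30 + 3.30 = 6.60 s

6.60 s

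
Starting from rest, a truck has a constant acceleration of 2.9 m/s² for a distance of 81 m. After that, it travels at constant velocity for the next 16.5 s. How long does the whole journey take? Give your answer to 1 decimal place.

Phase 1 (accelerating): v₀ = 0 m/s, a = 2.9 m/s².
v² = v₀² + 2aΔx = 0² + 2·2.9·81 = 470 → v = 21.7 m/s
t = (v − v₀)/a = (21.7 − 0)/2.9 = 7.47 s

Phase 2 (constant speed): v₀ = 21.7 m/s, a = 0 m/s².
v = v₀ + at = 21.7 + (0)(16.5) = 21.7 m/s
Δx = v₀t + ½at² = 21.7·16.5 + 0.5·0·16.5² = 358 m
Total time = 7.47 + 16.5 = 24.0 s

24.0 s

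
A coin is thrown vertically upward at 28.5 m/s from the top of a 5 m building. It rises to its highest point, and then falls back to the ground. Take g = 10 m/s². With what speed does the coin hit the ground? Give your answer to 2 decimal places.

Phase 1 (rising): v₀ = 28.5 m/s, a = -10 m/s².
v = v₀ + at → t = (0 − 28.5) / -10 = 2.85 s
v² = v₀² + 2aΔx → Δx = (0² − 28.5²)/(2·-10) = 40.6 m

Phase 2 (falling): v₀ = 0 m/s, a = -10 m/s².
Falls 45.6 m from rest: t = √(2·45.6/10) = 3.02 s; v = g·t = 30.2 m/s.
Final speed = 30.2 m/s

30.20 m/s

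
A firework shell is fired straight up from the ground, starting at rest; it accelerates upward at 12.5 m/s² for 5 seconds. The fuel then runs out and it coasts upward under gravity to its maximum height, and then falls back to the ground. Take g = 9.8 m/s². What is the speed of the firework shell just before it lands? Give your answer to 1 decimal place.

83.5 m/s

Phase 1 (powered ascent): v₀ = 0 m/s, a = 12.5 m/s².
v = v₀ + at = 0 + (12.5)(5) = 62.5 m/s
Δx = v₀t + ½at² = 0·5 + 0.5·12.5·5² = 156 m

Phase 2 (coasting upward): v₀ = 62.5 m/s, a = -9.8 m/s².
v = v₀ + at → t = (0 − 62.5) / -9.8 = 6.38 s
v² = v₀² + 2aΔx → Δx = (0² − 62.5²)/(2·-9.8) = 199 m

Phase 3 (free fall): v₀ = 0 m/s, a = -9.8 m/s².
Falls 356 m from rest: t = √(2·356/9.8) = 8.52 s; v = g·t = 83.5 m/s.
Impact speed = 83.5 m/s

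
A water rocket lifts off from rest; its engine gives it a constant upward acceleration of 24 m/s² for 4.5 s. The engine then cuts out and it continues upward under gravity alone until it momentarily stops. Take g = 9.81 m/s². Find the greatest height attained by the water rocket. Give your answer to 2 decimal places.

837.50 m

Phase 1 (powered ascent): v₀ = 0 m/s, a = 24 m/s².
v = v₀ + at = 0 + (24)(4.5) = 108 m/s
Δx = v₀t + ½at² = 0·4.5 + 0.5·24·4.5² = 243 m

Phase 2 (coasting upward): v₀ = 108 m/s, a = -9.81 m/s².
v = v₀ + at → t = (0 − 108) / -9.81 = 11.0 s
v² = v₀² + 2aΔx → Δx = (0² − 108²)/(2·-9.81) = 594 m
Maximum height = 243 + 594 = 837 m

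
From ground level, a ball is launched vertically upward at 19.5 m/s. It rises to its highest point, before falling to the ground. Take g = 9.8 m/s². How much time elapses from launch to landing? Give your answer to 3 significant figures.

3.98 s

Phase 1 (rising): v₀ = 19.5 m/s, a = -9.8 m/s².
v = v₀ + at → t = (0 − 19.5) / -9.8 = 1.99 s
v² = v₀² + 2aΔx → Δx = (0² − 19.5²)/(2·-9.8) = 19.4 m

Phase 2 (falling): v₀ = 0 m/s, a = -9.8 m/s².
Falls 19.4 m from rest: t = √(2·19.4/9.8) = 1.99 s; v = g·t = 19.5 m/s.
Total time = 1.99 + 1.99 = 3.98 s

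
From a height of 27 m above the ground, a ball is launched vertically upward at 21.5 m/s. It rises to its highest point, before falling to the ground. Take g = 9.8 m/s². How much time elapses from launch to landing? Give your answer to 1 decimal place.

Phase 1 (rising): v₀ = 21.5 m/s, a = -9.8 m/s².
v = v₀ + at → t = (0 − 21.5) / -9.8 = 2.19 s
v² = v₀² + 2aΔx → Δx = (0² − 21.5²)/(2·-9.8) = 23.6 m

Phase 2 (falling): v₀ = 0 m/s, a = -9.8 m/s².
Falls 50.6 m from rest: t = √(2·50.6/9.8) = 3.21 s; v = g·t = 31.5 m/s.
Total time = 2.19 + 3.21 = 5.41 s

5.4 s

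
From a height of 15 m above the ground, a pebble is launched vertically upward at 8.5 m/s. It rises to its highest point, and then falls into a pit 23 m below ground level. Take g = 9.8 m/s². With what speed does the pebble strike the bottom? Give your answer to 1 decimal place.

28.6 m/s

Phase 1 (rising): v₀ = 8.50 m/s, a = -9.8 m/s².
v = v₀ + at → t = (0 − 8.50) / -9.8 = 0.867 s
v² = v₀² + 2aΔx → Δx = (0² − 8.50²)/(2·-9.8) = 3.69 m

Phase 2 (falling): v₀ = 0 m/s, a = -9.8 m/s².
Falls 41.7 m from rest: t = √(2·41.7/9.8) = 2.92 s; v = g·t = 28.6 m/s.
Final speed = 28.6 m/s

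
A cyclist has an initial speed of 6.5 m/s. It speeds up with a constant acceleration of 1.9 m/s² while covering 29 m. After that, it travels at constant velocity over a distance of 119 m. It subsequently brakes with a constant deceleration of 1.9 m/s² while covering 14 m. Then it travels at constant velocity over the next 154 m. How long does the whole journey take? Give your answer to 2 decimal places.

Phase 1 (accelerating): v₀ = 6.50 m/s, a = 1.9 m/s².
v² = v₀² + 2aΔx = 6.50² + 2·1.9·29 = 152 → v = 12.3 m/s
t = (v − v₀)/a = (12.3 − 6.50)/1.9 = 3.08 s

Phase 2 (constant speed): v₀ = 12.3 m/s, a = 0 m/s².
Constant speed: t = d/v = 119/12.3 = 9.64 s

Phase 3 (decelerating): v₀ = 12.3 m/s, a = -1.9 m/s².
v² = v₀² + 2aΔx = 12.3² + 2·-1.9·14 = 99.2 → v = 9.96 m/s
t = (v − v₀)/a = (9.96 − 12.3)/-1.9 = 1.26 s

Phase 4 (constant speed): v₀ = 9.96 m/s, a = 0 m/s².
Constant speed: t = d/v = 154/9.96 = 15.5 s
Total time = 3.08 + 9.64 + 1.26 + 15.5 = 29.4 s

29.43 s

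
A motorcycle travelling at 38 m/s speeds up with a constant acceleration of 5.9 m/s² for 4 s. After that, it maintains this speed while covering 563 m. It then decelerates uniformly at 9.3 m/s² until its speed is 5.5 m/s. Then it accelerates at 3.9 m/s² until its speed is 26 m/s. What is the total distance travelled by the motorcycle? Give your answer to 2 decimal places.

Phase 1 (accelerating): v₀ = 38.0 m/s, a = 5.9 m/s².
v = v₀ + at = 38.0 + (5.9)(4) = 61.6 m/s
Δx = v₀t + ½at² = 38.0·4 + 0.5·5.9·4² = 199 m

Phase 2 (constant speed): v₀ = 61.6 m/s, a = 0 m/s².
Constant speed: t = d/v = 563/61.6 = 9.14 s

Phase 3 (decelerating): v₀ = 61.6 m/s, a = -9.3 m/s².
v = v₀ + at → t = (5.5 − 61.6) / -9.3 = 6.03 s
v² = v₀² + 2aΔx → Δx = (5.5² − 61.6²)/(2·-9.3) = 202 m

Phase 4 (accelerating): v₀ = 5.50 m/s, a = 3.9 m/s².
v = v₀ + at → t = (26 − 5.50) / 3.9 = 5.26 s
v² = v₀² + 2aΔx → Δx = (26² − 5.50²)/(2·3.9) = 82.8 m
Total distance = 199 + 563 + 202 + 82.8 = 1050 m

1047.37 m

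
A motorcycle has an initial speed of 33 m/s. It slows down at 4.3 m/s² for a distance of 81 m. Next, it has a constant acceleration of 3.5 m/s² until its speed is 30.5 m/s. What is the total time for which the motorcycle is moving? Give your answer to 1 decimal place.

Phase 1 (decelerating): v₀ = 33.0 m/s, a = -4.3 m/s².
v² = v₀² + 2aΔx = 33.0² + 2·-4.3·81 = 392 → v = 19.8 m/s
t = (v − v₀)/a = (19.8 − 33.0)/-4.3 = 3.07 s

Phase 2 (accelerating): v₀ = 19.8 m/s, a = 3.5 m/s².
v = v₀ + at → t = (30.5 − 19.8) / 3.5 = 3.05 s
v² = v₀² + 2aΔx → Δx = (30.5² − 19.8²)/(2·3.5) = 76.8 m
Total time = 3.07 + 3.05 = 6.12 s

6.1 s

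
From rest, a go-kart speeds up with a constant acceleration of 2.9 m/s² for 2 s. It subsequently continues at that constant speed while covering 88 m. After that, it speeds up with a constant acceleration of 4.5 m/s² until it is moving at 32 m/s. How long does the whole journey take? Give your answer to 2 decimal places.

Phase 1 (accelerating): v₀ = 0 m/s, a = 2.9 m/s².
v = v₀ + at = 0 + (2.9)(2) = 5.80 m/s
Δx = v₀t + ½at² = 0·2 + 0.5·2.9·2² = 5.80 m

Phase 2 (constant speed): v₀ = 5.80 m/s, a = 0 m/s².
Constant speed: t = d/v = 88/5.80 = 15.2 s

Phase 3 (accelerating): v₀ = 5.80 m/s, a = 4.5 m/s².
v = v₀ + at → t = (32 − 5.80) / 4.5 = 5.82 s
v² = v₀² + 2aΔx → Δx = (32² − 5.80²)/(2·4.5) = 110 m
Total time = 2.00 + 15.2 + 5.82 = 23.0 s

22.99 s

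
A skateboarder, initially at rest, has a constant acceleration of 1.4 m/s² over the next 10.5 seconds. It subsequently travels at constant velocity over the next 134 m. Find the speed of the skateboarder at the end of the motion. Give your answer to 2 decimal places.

Phase 1 (accelerating): v₀ = 0 m/s, a = 1.4 m/s².
v = v₀ + at = 0 + (1.4)(10.5) = 14.7 m/s
Δx = v₀t + ½at² = 0·10.5 + 0.5·1.4·10.5² = 77.2 m

Phase 2 (constant speed): v₀ = 14.7 m/s, a = 0 m/s².
Constant speed: t = d/v = 134/14.7 = 9.12 s
Final speed = 14.7 m/s

14.70 m/s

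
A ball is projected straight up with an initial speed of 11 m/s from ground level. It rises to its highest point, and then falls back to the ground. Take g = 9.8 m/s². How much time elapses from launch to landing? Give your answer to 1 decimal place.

Phase 1 (rising): v₀ = 11.0 m/s, a = -9.8 m/s².
v = v₀ + at → t = (0 − 11.0) / -9.8 = 1.12 s
v² = v₀² + 2aΔx → Δx = (0² − 11.0²)/(2·-9.8) = 6.17 m

Phase 2 (falling): v₀ = 0 m/s, a = -9.8 m/s².
Falls 6.17 m from rest: t = √(2·6.17/9.8) = 1.12 s; v = g·t = 11.0 m/s.
Total time = 1.12 + 1.12 = 2.24 s

2.2 s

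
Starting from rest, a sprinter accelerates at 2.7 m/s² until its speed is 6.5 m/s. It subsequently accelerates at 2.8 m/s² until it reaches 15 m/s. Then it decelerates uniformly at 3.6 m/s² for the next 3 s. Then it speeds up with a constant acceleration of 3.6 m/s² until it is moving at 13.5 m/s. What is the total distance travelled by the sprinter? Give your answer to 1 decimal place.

92.1 m

Phase 1 (accelerating): v₀ = 0 m/s, a = 2.7 m/s².
v = v₀ + at → t = (6.5 − 0) / 2.7 = 2.41 s
v² = v₀² + 2aΔx → Δx = (6.5² − 0²)/(2·2.7) = 7.82 m

Phase 2 (accelerating): v₀ = 6.50 m/s, a = 2.8 m/s².
v = v₀ + at → t = (15 − 6.50) / 2.8 = 3.04 s
v² = v₀² + 2aΔx → Δx = (15² − 6.50²)/(2·2.8) = 32.6 m

Phase 3 (decelerating): v₀ = 15.0 m/s, a = -3.6 m/s².
v = v₀ + at = 15.0 + (-3.6)(3) = 4.20 m/s
Δx = v₀t + ½at² = 15.0·3 + 0.5·-3.6·3² = 28.8 m

Phase 4 (accelerating): v₀ = 4.20 m/s, a = 3.6 m/s².
v = v₀ + at → t = (13.5 − 4.20) / 3.6 = 2.58 s
v² = v₀² + 2aΔx → Δx = (13.5² − 4.20²)/(2·3.6) = 22.9 m
Total distance = 7.82 + 32.6 + 28.8 + 22.9 = 92.1 m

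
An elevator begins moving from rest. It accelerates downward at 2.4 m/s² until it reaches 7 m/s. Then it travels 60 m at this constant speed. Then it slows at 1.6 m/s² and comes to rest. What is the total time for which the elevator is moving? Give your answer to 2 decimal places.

Phase 1 (accelerating): v₀ = 0 m/s, a = 2.4 m/s².
v = v₀ + at → t = (7 − 0) / 2.4 = 2.92 s
v² = v₀² + 2aΔx → Δx = (7² − 0²)/(2·2.4) = 10.2 m

Phase 2 (constant speed): v₀ = 7.00 m/s, a = 0 m/s².
Constant speed: t = d/v = 60/7.00 = 8.57 s

Phase 3 (decelerating): v₀ = 7.00 m/s, a = -1.6 m/s².
v = v₀ + at → t = (0 − 7.00) / -1.6 = 4.38 s
v² = v₀² + 2aΔx → Δx = (0² − 7.00²)/(2·-1.6) = 15.3 m
Total time = 2.92 + 8.57 + 4.38 = 15.9 s

15.86 s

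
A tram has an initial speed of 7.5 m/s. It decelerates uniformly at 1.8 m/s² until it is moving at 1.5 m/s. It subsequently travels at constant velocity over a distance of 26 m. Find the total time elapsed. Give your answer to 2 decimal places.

20.67 s

Phase 1 (decelerating): v₀ = 7.50 m/s, a = -1.8 m/s².
v = v₀ + at → t = (1.5 − 7.50) / -1.8 = 3.33 s
v² = v₀² + 2aΔx → Δx = (1.5² − 7.50²)/(2·-1.8) = 15.0 m

Phase 2 (constant speed): v₀ = 1.50 m/s, a = 0 m/s².
Constant speed: t = d/v = 26/1.50 = 17.3 s
Total time = 3.33 + 17.3 = 20.7 s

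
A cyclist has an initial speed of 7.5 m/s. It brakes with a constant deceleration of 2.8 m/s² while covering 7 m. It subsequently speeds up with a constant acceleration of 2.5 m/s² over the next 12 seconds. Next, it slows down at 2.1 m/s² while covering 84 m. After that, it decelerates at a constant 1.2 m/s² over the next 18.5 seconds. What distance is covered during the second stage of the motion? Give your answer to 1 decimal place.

229.5 m

Phase 1 (decelerating): v₀ = 7.50 m/s, a = -2.8 m/s².
v² = v₀² + 2aΔx = 7.50² + 2·-2.8·7 = 17.1 → v = 4.13 m/s
t = (v − v₀)/a = (4.13 − 7.50)/-2.8 = 1.20 s

Phase 2 (accelerating): v₀ = 4.13 m/s, a = 2.5 m/s².
v = v₀ + at = 4.13 + (2.5)(12) = 34.1 m/s
Δx = v₀t + ½at² = 4.13·12 + 0.5·2.5·12² = 230 m
Distance in phase 2 = 230 m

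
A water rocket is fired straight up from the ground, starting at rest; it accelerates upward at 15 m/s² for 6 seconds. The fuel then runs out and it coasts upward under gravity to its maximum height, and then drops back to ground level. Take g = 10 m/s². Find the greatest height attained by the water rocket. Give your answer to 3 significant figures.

Phase 1 (powered ascent): v₀ = 0 m/s, a = 15 m/s².
v = v₀ + at = 0 + (15)(6) = 90.0 m/s
Δx = v₀t + ½at² = 0·6 + 0.5·15·6² = 270 m

Phase 2 (coasting upward): v₀ = 90.0 m/s, a = -10 m/s².
v = v₀ + at → t = (0 − 90.0) / -10 = 9.00 s
v² = v₀² + 2aΔx → Δx = (0² − 90.0²)/(2·-10) = 405 m
Maximum height = 270 + 405 = 675 m

675 m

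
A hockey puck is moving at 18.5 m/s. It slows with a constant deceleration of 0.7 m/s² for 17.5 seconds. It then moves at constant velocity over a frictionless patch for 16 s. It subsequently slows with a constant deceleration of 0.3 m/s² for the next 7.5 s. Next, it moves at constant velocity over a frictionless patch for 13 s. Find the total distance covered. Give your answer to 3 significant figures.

Phase 1 (decelerating): v₀ = 18.5 m/s, a = -0.7 m/s².
v = v₀ + at = 18.5 + (-0.7)(17.5) = 6.25 m/s
Δx = v₀t + ½at² = 18.5·17.5 + 0.5·-0.7·17.5² = 217 m

Phase 2 (constant speed): v₀ = 6.25 m/s, a = 0 m/s².
v = v₀ + at = 6.25 + (0)(16) = 6.25 m/s
Δx = v₀t + ½at² = 6.25·16 + 0.5·0·16² = 100 m

Phase 3 (decelerating): v₀ = 6.25 m/s, a = -0.3 m/s².
v = v₀ + at = 6.25 + (-0.3)(7.5) = 4.00 m/s
Δx = v₀t + ½at² = 6.25·7.5 + 0.5·-0.3·7.5² = 38.4 m

Phase 4 (constant speed): v₀ = 4.00 m/s, a = 0 m/s².
v = v₀ + at = 4.00 + (0)(13) = 4.00 m/s
Δx = v₀t + ½at² = 4.00·13 + 0.5·0·13² = 52.0 m
Total distance = 217 + 100 + 38.4 + 52.0 = 407 m

407 m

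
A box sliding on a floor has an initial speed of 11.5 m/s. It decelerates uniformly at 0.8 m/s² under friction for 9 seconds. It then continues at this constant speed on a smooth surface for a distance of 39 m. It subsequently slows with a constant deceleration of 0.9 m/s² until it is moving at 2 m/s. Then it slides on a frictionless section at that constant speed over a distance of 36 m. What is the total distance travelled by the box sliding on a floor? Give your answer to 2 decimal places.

Phase 1 (decelerating): v₀ = 11.5 m/s, a = -0.8 m/s².
v = v₀ + at = 11.5 + (-0.8)(9) = 4.30 m/s
Δx = v₀t + ½at² = 11.5·9 + 0.5·-0.8·9² = 71.1 m

Phase 2 (constant speed): v₀ = 4.30 m/s, a = 0 m/s².
Constant speed: t = d/v = 39/4.30 = 9.07 s

Phase 3 (decelerating): v₀ = 4.30 m/s, a = -0.9 m/s².
v = v₀ + at → t = (2 − 4.30) / -0.9 = 2.56 s
v² = v₀² + 2aΔx → Δx = (2² − 4.30²)/(2·-0.9) = 8.05 m

Phase 4 (constant speed): v₀ = 2.00 m/s, a = 0 m/s².
Constant speed: t = d/v = 36/2.00 = 18.0 s
Total distance = 71.1 + 39.0 + 8.05 + 36.0 = 154 m

154.15 m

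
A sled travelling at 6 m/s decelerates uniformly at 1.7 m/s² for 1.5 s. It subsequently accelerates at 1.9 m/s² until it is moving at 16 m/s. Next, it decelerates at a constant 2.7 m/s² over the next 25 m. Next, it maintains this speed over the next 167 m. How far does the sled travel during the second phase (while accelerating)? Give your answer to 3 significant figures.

64.2 m

Phase 1 (decelerating): v₀ = 6.00 m/s, a = -1.7 m/s².
v = v₀ + at = 6.00 + (-1.7)(1.5) = 3.45 m/s
Δx = v₀t + ½at² = 6.00·1.5 + 0.5·-1.7·1.5² = 7.09 m

Phase 2 (accelerating): v₀ = 3.45 m/s, a = 1.9 m/s².
v = v₀ + at → t = (16 − 3.45) / 1.9 = 6.61 s
v² = v₀² + 2aΔx → Δx = (16² − 3.45²)/(2·1.9) = 64.2 m
Distance in phase 2 = 64.2 m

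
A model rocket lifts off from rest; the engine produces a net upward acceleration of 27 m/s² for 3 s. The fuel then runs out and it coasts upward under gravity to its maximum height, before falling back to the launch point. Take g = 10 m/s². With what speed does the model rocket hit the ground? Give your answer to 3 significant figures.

94.8 m/s

Phase 1 (powered ascent): v₀ = 0 m/s, a = 27 m/s².
v = v₀ + at = 0 + (27)(3) = 81.0 m/s
Δx = v₀t + ½at² = 0·3 + 0.5·27·3² = 122 m

Phase 2 (coasting upward): v₀ = 81.0 m/s, a = -10 m/s².
v = v₀ + at → t = (0 − 81.0) / -10 = 8.10 s
v² = v₀² + 2aΔx → Δx = (0² − 81.0²)/(2·-10) = 328 m

Phase 3 (free fall): v₀ = 0 m/s, a = -10 m/s².
Falls 450 m from rest: t = √(2·450/10) = 9.48 s; v = g·t = 94.8 m/s.
Impact speed = 94.8 m/s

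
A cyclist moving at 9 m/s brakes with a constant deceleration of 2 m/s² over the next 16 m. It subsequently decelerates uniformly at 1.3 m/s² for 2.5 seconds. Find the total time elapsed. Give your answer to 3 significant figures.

4.94 s

Phase 1 (decelerating): v₀ = 9.00 m/s, a = -2 m/s².
v² = v₀² + 2aΔx = 9.00² + 2·-2·16 = 17.0 → v = 4.12 m/s
t = (v − v₀)/a = (4.12 − 9.00)/-2 = 2.44 s

Phase 2 (decelerating): v₀ = 4.12 m/s, a = -1.3 m/s².
v = v₀ + at = 4.12 + (-1.3)(2.5) = 0.873 m/s
Δx = v₀t + ½at² = 4.12·2.5 + 0.5·-1.3·2.5² = 6.25 m
Total time = 2.44 + 2.50 = 4.94 s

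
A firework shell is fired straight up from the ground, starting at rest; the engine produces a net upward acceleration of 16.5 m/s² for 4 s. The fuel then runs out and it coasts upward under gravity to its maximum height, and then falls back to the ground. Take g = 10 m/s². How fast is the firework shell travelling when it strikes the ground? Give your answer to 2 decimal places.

83.64 m/s

Phase 1 (powered ascent): v₀ = 0 m/s, a = 16.5 m/s².
v = v₀ + at = 0 + (16.5)(4) = 66.0 m/s
Δx = v₀t + ½at² = 0·4 + 0.5·16.5·4² = 132 m

Phase 2 (coasting upward): v₀ = 66.0 m/s, a = -10 m/s².
v = v₀ + at → t = (0 − 66.0) / -10 = 6.60 s
v² = v₀² + 2aΔx → Δx = (0² − 66.0²)/(2·-10) = 218 m

Phase 3 (free fall): v₀ = 0 m/s, a = -10 m/s².
Falls 350 m from rest: t = √(2·350/10) = 8.36 s; v = g·t = 83.6 m/s.
Impact speed = 83.6 m/s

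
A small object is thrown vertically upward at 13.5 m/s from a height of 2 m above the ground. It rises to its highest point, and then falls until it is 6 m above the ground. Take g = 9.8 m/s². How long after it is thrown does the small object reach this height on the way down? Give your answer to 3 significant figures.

2.42 s

Phase 1 (rising): v₀ = 13.5 m/s, a = -9.8 m/s².
v = v₀ + at → t = (0 − 13.5) / -9.8 = 1.38 s
v² = v₀² + 2aΔx → Δx = (0² − 13.5²)/(2·-9.8) = 9.30 m

Phase 2 (falling): v₀ = 0 m/s, a = -9.8 m/s².
Falls 5.30 m from rest: t = √(2·5.30/9.8) = 1.04 s; v = g·t = 10.2 m/s.
Total time = 1.38 + 1.04 = 2.42 s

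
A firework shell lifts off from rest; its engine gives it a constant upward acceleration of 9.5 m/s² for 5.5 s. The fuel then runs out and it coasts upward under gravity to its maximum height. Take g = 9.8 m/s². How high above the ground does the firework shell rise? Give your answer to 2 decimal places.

282.98 m

Phase 1 (powered ascent): v₀ = 0 m/s, a = 9.5 m/s².
v = v₀ + at = 0 + (9.5)(5.5) = 52.2 m/s
Δx = v₀t + ½at² = 0·5.5 + 0.5·9.5·5.5² = 144 m

Phase 2 (coasting upward): v₀ = 52.2 m/s, a = -9.8 m/s².
v = v₀ + at → t = (0 − 52.2) / -9.8 = 5.33 s
v² = v₀² + 2aΔx → Δx = (0² − 52.2²)/(2·-9.8) = 139 m
Maximum height = 144 + 139 = 283 m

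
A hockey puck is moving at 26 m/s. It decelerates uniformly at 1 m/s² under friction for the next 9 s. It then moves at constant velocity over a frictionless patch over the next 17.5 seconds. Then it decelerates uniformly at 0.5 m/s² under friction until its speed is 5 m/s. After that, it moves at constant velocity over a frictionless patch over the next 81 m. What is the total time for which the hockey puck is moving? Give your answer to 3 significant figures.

66.7 s

Phase 1 (decelerating): v₀ = 26.0 m/s, a = -1 m/s².
v = v₀ + at = 26.0 + (-1)(9) = 17.0 m/s
Δx = v₀t + ½at² = 26.0·9 + 0.5·-1·9² = 194 m

Phase 2 (constant speed): v₀ = 17.0 m/s, a = 0 m/s².
v = v₀ + at = 17.0 + (0)(17.5) = 17.0 m/s
Δx = v₀t + ½at² = 17.0·17.5 + 0.5·0·17.5² = 298 m

Phase 3 (decelerating): v₀ = 17.0 m/s, a = -0.5 m/s².
v = v₀ + at → t = (5 − 17.0) / -0.5 = 24.0 s
v² = v₀² + 2aΔx → Δx = (5² − 17.0²)/(2·-0.5) = 264 m

Phase 4 (constant speed): v₀ = 5.00 m/s, a = 0 m/s².
Constant speed: t = d/v = 81/5.00 = 16.2 s
Total time = 9.00 + 17.5 + 24.0 + 16.2 = 66.7 s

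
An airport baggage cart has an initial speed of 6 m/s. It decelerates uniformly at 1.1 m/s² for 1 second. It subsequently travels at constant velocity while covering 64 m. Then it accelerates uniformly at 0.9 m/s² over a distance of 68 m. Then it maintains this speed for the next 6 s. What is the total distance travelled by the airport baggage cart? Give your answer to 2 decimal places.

210.05 m

Phase 1 (decelerating): v₀ = 6.00 m/s, a = -1.1 m/s².
v = v₀ + at = 6.00 + (-1.1)(1) = 4.90 m/s
Δx = v₀t + ½at² = 6.00·1 + 0.5·-1.1·1² = 5.45 m

Phase 2 (constant speed): v₀ = 4.90 m/s, a = 0 m/s².
Constant speed: t = d/v = 64/4.90 = 13.1 s

Phase 3 (accelerating): v₀ = 4.90 m/s, a = 0.9 m/s².
v² = v₀² + 2aΔx = 4.90² + 2·0.9·68 = 146 → v = 12.1 m/s
t = (v − v₀)/a = (12.1 − 4.90)/0.9 = 8.00 s

Phase 4 (constant speed): v₀ = 12.1 m/s, a = 0 m/s².
v = v₀ + at = 12.1 + (0)(6) = 12.1 m/s
Δx = v₀t + ½at² = 12.1·6 + 0.5·0·6² = 72.6 m
Total distance = 5.45 + 64.0 + 68.0 + 72.6 = 210 m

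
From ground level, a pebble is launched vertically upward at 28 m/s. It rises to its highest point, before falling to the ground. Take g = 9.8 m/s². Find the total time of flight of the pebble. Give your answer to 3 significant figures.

Phase 1 (rising): v₀ = 28.0 m/s, a = -9.8 m/s².
v = v₀ + at → t = (0 − 28.0) / -9.8 = 2.86 s
v² = v₀² + 2aΔx → Δx = (0² − 28.0²)/(2·-9.8) = 40.0 m

Phase 2 (falling): v₀ = 0 m/s, a = -9.8 m/s².
Falls 40.0 m from rest: t = √(2·40.0/9.8) = 2.86 s; v = g·t = 28.0 m/s.
Total time = 2.86 + 2.86 = 5.71 s

5.71 s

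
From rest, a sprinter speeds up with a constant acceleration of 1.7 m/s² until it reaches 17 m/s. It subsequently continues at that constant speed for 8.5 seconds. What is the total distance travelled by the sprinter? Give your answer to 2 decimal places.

229.50 m

Phase 1 (accelerating): v₀ = 0 m/s, a = 1.7 m/s².
v = v₀ + at → t = (17 − 0) / 1.7 = 10.0 s
v² = v₀² + 2aΔx → Δx = (17² − 0²)/(2·1.7) = 85.0 m

Phase 2 (constant speed): v₀ = 17.0 m/s, a = 0 m/s².
v = v₀ + at = 17.0 + (0)(8.5) = 17.0 m/s
Δx = v₀t + ½at² = 17.0·8.5 + 0.5·0·8.5² = 144 m
Total distance = 85.0 + 144 = 230 m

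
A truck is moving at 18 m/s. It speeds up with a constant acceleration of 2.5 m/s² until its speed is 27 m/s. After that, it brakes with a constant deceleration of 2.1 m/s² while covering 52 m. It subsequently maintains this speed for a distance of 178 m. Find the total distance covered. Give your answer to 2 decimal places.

311.00 m

Phase 1 (accelerating): v₀ = 18.0 m/s, a = 2.5 m/s².
v = v₀ + at → t = (27 − 18.0) / 2.5 = 3.60 s
v² = v₀² + 2aΔx → Δx = (27² − 18.0²)/(2·2.5) = 81.0 m

Phase 2 (decelerating): v₀ = 27.0 m/s, a = -2.1 m/s².
v² = v₀² + 2aΔx = 27.0² + 2·-2.1·52 = 511 → v = 22.6 m/s
t = (v − v₀)/a = (22.6 − 27.0)/-2.1 = 2.10 s

Phase 3 (constant speed): v₀ = 22.6 m/s, a = 0 m/s².
Constant speed: t = d/v = 178/22.6 = 7.88 s
Total distance = 81.0 + 52.0 + 178 = 311 m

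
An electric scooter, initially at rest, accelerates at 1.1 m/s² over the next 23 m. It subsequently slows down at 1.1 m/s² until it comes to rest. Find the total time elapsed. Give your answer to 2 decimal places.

12.93 s

Phase 1 (accelerating): v₀ = 0 m/s, a = 1.1 m/s².
v² = v₀² + 2aΔx = 0² + 2·1.1·23 = 50.6 → v = 7.11 m/s
t = (v − v₀)/a = (7.11 − 0)/1.1 = 6.47 s

Phase 2 (decelerating): v₀ = 7.11 m/s, a = -1.1 m/s².
v = v₀ + at → t = (0 − 7.11) / -1.1 = 6.47 s
v² = v₀² + 2aΔx → Δx = (0² − 7.11²)/(2·-1.1) = 23.0 m
Total time = 6.47 + 6.47 = 12.9 s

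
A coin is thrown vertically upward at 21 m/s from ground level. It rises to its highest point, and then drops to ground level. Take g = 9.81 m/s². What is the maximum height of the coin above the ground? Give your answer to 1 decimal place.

Phase 1 (rising): v₀ = 21.0 m/s, a = -9.81 m/s².
v = v₀ + at → t = (0 − 21.0) / -9.81 = 2.14 s
v² = v₀² + 2aΔx → Δx = (0² − 21.0²)/(2·-9.81) = 22.5 m
Maximum height = 22.5 m

22.5 m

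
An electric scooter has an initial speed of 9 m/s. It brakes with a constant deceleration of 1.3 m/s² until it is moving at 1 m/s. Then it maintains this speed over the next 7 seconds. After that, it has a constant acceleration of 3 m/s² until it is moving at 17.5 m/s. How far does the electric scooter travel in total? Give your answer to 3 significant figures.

Phase 1 (decelerating): v₀ = 9.00 m/s, a = -1.3 m/s².
v = v₀ + at → t = (1 − 9.00) / -1.3 = 6.15 s
v² = v₀² + 2aΔx → Δx = (1² − 9.00²)/(2·-1.3) = 30.8 m

Phase 2 (constant speed): v₀ = 1.00 m/s, a = 0 m/s².
v = v₀ + at = 1.00 + (0)(7) = 1.00 m/s
Δx = v₀t + ½at² = 1.00·7 + 0.5·0·7² = 7.00 m

Phase 3 (accelerating): v₀ = 1.00 m/s, a = 3 m/s².
v = v₀ + at → t = (17.5 − 1.00) / 3 = 5.50 s
v² = v₀² + 2aΔx → Δx = (17.5² − 1.00²)/(2·3) = 50.9 m
Total distance = 30.8 + 7.00 + 50.9 = 88.6 m

88.6 m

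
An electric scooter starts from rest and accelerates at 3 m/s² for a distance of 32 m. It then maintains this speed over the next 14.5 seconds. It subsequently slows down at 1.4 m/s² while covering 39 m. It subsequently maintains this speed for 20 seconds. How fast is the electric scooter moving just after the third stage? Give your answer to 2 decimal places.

Phase 1 (accelerating): v₀ = 0 m/s, a = 3 m/s².
v² = v₀² + 2aΔx = 0² + 2·3·32 = 192 → v = 13.9 m/s
t = (v − v₀)/a = (13.9 − 0)/3 = 4.62 s

Phase 2 (constant speed): v₀ = 13.9 m/s, a = 0 m/s².
v = v₀ + at = 13.9 + (0)(14.5) = 13.9 m/s
Δx = v₀t + ½at² = 13.9·14.5 + 0.5·0·14.5² = 201 m

Phase 3 (decelerating): v₀ = 13.9 m/s, a = -1.4 m/s².
v² = v₀² + 2aΔx = 13.9² + 2·-1.4·39 = 82.8 → v = 9.10 m/s
t = (v − v₀)/a = (9.10 − 13.9)/-1.4 = 3.40 s
Speed at end of phase 3 = 9.10 m/s

9.10 m/s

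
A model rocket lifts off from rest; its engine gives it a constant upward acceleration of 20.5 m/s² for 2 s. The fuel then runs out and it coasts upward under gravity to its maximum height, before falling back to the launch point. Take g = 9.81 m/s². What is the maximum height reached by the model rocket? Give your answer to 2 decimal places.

126.68 m

Phase 1 (powered ascent): v₀ = 0 m/s, a = 20.5 m/s².
v = v₀ + at = 0 + (20.5)(2) = 41.0 m/s
Δx = v₀t + ½at² = 0·2 + 0.5·20.5·2² = 41.0 m

Phase 2 (coasting upward): v₀ = 41.0 m/s, a = -9.81 m/s².
v = v₀ + at → t = (0 − 41.0) / -9.81 = 4.18 s
v² = v₀² + 2aΔx → Δx = (0² − 41.0²)/(2·-9.81) = 85.7 m
Maximum height = 41.0 + 85.7 = 127 m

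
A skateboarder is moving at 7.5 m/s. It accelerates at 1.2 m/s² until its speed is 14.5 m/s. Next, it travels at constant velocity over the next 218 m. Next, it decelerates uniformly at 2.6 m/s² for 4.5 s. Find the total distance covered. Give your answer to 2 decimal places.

Phase 1 (accelerating): v₀ = 7.50 m/s, a = 1.2 m/s².
v = v₀ + at → t = (14.5 − 7.50) / 1.2 = 5.83 s
v² = v₀² + 2aΔx → Δx = (14.5² − 7.50²)/(2·1.2) = 64.2 m

Phase 2 (constant speed): v₀ = 14.5 m/s, a = 0 m/s².
Constant speed: t = d/v = 218/14.5 = 15.0 s

Phase 3 (decelerating): v₀ = 14.5 m/s, a = -2.6 m/s².
v = v₀ + at = 14.5 + (-2.6)(4.5) = 2.80 m/s
Δx = v₀t + ½at² = 14.5·4.5 + 0.5·-2.6·4.5² = 38.9 m
Total distance = 64.2 + 218 + 38.9 = 321 m

321.09 m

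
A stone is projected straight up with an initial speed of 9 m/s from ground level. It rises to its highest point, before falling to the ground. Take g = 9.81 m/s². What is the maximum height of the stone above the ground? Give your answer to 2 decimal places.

Phase 1 (rising): v₀ = 9.00 m/s, a = -9.81 m/s².
v = v₀ + at → t = (0 − 9.00) / -9.81 = 0.917 s
v² = v₀² + 2aΔx → Δx = (0² − 9.00²)/(2·-9.81) = 4.13 m
Maximum height = 4.13 m

4.13 m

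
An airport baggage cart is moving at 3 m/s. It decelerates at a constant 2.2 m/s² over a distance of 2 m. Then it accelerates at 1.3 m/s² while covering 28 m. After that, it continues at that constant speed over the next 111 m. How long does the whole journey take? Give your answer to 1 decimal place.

20.4 s

Phase 1 (decelerating): v₀ = 3.00 m/s, a = -2.2 m/s².
v² = v₀² + 2aΔx = 3.00² + 2·-2.2·2 = 0.200 → v = 0.447 m/s
t = (v − v₀)/a = (0.447 − 3.00)/-2.2 = 1.16 s

Phase 2 (accelerating): v₀ = 0.447 m/s, a = 1.3 m/s².
v² = v₀² + 2aΔx = 0.447² + 2·1.3·28 = 73.0 → v = 8.54 m/s
t = (v − v₀)/a = (8.54 − 0.447)/1.3 = 6.23 s

Phase 3 (constant speed): v₀ = 8.54 m/s, a = 0 m/s².
Constant speed: t = d/v = 111/8.54 = 13.0 s
Total time = 1.16 + 6.23 + 13.0 = 20.4 s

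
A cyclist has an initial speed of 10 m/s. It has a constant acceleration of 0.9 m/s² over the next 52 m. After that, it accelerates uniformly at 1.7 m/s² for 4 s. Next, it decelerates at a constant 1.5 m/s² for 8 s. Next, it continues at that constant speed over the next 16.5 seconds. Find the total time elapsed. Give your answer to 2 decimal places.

32.85 s

Phase 1 (accelerating): v₀ = 10.0 m/s, a = 0.9 m/s².
v² = v₀² + 2aΔx = 10.0² + 2·0.9·52 = 194 → v = 13.9 m/s
t = (v − v₀)/a = (13.9 − 10.0)/0.9 = 4.35 s

Phase 2 (accelerating): v₀ = 13.9 m/s, a = 1.7 m/s².
v = v₀ + at = 13.9 + (1.7)(4) = 20.7 m/s
Δx = v₀t + ½at² = 13.9·4 + 0.5·1.7·4² = 69.3 m

Phase 3 (decelerating): v₀ = 20.7 m/s, a = -1.5 m/s².
v = v₀ + at = 20.7 + (-1.5)(8) = 8.71 m/s
Δx = v₀t + ½at² = 20.7·8 + 0.5·-1.5·8² = 118 m

Phase 4 (constant speed): v₀ = 8.71 m/s, a = 0 m/s².
v = v₀ + at = 8.71 + (0)(16.5) = 8.71 m/s
Δx = v₀t + ½at² = 8.71·16.5 + 0.5·0·16.5² = 144 m
Total time = 4.35 + 4.00 + 8.00 + 16.5 = 32.8 s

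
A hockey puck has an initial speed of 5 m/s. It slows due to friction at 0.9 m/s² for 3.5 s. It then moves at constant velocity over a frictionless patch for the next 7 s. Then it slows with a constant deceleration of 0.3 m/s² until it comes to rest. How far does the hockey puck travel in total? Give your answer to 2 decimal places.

30.64 m

Phase 1 (decelerating): v₀ = 5.00 m/s, a = -0.9 m/s².
v = v₀ + at = 5.00 + (-0.9)(3.5) = 1.85 m/s
Δx = v₀t + ½at² = 5.00·3.5 + 0.5·-0.9·3.5² = 12.0 m

Phase 2 (constant speed): v₀ = 1.85 m/s, a = 0 m/s².
v = v₀ + at = 1.85 + (0)(7) = 1.85 m/s
Δx = v₀t + ½at² = 1.85·7 + 0.5·0·7² = 13.0 m

Phase 3 (decelerating): v₀ = 1.85 m/s, a = -0.3 m/s².
v = v₀ + at → t = (0 − 1.85) / -0.3 = 6.17 s
v² = v₀² + 2aΔx → Δx = (0² − 1.85²)/(2·-0.3) = 5.70 m
Total distance = 12.0 + 13.0 + 5.70 = 30.6 m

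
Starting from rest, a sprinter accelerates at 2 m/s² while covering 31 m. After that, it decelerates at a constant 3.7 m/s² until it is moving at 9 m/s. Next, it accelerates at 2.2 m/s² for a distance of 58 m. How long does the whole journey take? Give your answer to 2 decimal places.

10.39 s

Phase 1 (accelerating): v₀ = 0 m/s, a = 2 m/s².
v² = v₀² + 2aΔx = 0² + 2·2·31 = 124 → v = 11.1 m/s
t = (v − v₀)/a = (11.1 − 0)/2 = 5.57 s

Phase 2 (decelerating): v₀ = 11.1 m/s, a = -3.7 m/s².
v = v₀ + at → t = (9 − 11.1) / -3.7 = 0.577 s
v² = v₀² + 2aΔx → Δx = (9² − 11.1²)/(2·-3.7) = 5.81 m

Phase 3 (accelerating): v₀ = 9.00 m/s, a = 2.2 m/s².
v² = v₀² + 2aΔx = 9.00² + 2·2.2·58 = 336 → v = 18.3 m/s
t = (v − v₀)/a = (18.3 − 9.00)/2.2 = 4.24 s
Total time = 5.57 + 0.577 + 4.24 = 10.4 s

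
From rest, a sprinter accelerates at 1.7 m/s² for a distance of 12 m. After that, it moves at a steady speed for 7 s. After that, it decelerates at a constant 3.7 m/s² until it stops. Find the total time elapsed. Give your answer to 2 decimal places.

Phase 1 (accelerating): v₀ = 0 m/s, a = 1.7 m/s².
v² = v₀² + 2aΔx = 0² + 2·1.7·12 = 40.8 → v = 6.39 m/s
t = (v − v₀)/a = (6.39 − 0)/1.7 = 3.76 s

Phase 2 (constant speed): v₀ = 6.39 m/s, a = 0 m/s².
v = v₀ + at = 6.39 + (0)(7) = 6.39 m/s
Δx = v₀t + ½at² = 6.39·7 + 0.5·0·7² = 44.7 m

Phase 3 (decelerating): v₀ = 6.39 m/s, a = -3.7 m/s².
v = v₀ + at → t = (0 − 6.39) / -3.7 = 1.73 s
v² = v₀² + 2aΔx → Δx = (0² − 6.39²)/(2·-3.7) = 5.51 m
Total time = 3.76 + 7.00 + 1.73 = 12.5 s

12.48 s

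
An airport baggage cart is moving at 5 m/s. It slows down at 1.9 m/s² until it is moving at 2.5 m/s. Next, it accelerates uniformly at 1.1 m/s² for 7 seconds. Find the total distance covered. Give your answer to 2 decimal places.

49.38 m

Phase 1 (decelerating): v₀ = 5.00 m/s, a = -1.9 m/s².
v = v₀ + at → t = (2.5 − 5.00) / -1.9 = 1.32 s
v² = v₀² + 2aΔx → Δx = (2.5² − 5.00²)/(2·-1.9) = 4.93 m

Phase 2 (accelerating): v₀ = 2.50 m/s, a = 1.1 m/s².
v = v₀ + at = 2.50 + (1.1)(7) = 10.2 m/s
Δx = v₀t + ½at² = 2.50·7 + 0.5·1.1·7² = 44.5 m
Total distance = 4.93 + 44.5 = 49.4 m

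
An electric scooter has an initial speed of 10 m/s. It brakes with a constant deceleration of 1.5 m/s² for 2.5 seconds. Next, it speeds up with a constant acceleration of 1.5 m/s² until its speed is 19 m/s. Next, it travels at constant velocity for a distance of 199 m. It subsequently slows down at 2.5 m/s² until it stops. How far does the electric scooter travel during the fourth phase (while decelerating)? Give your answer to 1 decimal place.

72.2 m

Phase 1 (decelerating): v₀ = 10.0 m/s, a = -1.5 m/s².
v = v₀ + at = 10.0 + (-1.5)(2.5) = 6.25 m/s
Δx = v₀t + ½at² = 10.0·2.5 + 0.5·-1.5·2.5² = 20.3 m

Phase 2 (accelerating): v₀ = 6.25 m/s, a = 1.5 m/s².
v = v₀ + at → t = (19 − 6.25) / 1.5 = 8.50 s
v² = v₀² + 2aΔx → Δx = (19² − 6.25²)/(2·1.5) = 107 m

Phase 3 (constant speed): v₀ = 19.0 m/s, a = 0 m/s².
Constant speed: t = d/v = 199/19.0 = 10.5 s

Phase 4 (decelerating): v₀ = 19.0 m/s, a = -2.5 m/s².
v = v₀ + at → t = (0 − 19.0) / -2.5 = 7.60 s
v² = v₀² + 2aΔx → Δx = (0² − 19.0²)/(2·-2.5) = 72.2 m
Distance in phase 4 = 72.2 m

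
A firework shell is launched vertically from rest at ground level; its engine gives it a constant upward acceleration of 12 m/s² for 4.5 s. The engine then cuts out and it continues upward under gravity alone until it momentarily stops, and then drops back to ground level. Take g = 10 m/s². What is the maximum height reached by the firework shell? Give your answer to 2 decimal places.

267.30 m

Phase 1 (powered ascent): v₀ = 0 m/s, a = 12 m/s².
v = v₀ + at = 0 + (12)(4.5) = 54.0 m/s
Δx = v₀t + ½at² = 0·4.5 + 0.5·12·4.5² = 122 m

Phase 2 (coasting upward): v₀ = 54.0 m/s, a = -10 m/s².
v = v₀ + at → t = (0 − 54.0) / -10 = 5.40 s
v² = v₀² + 2aΔx → Δx = (0² − 54.0²)/(2·-10) = 146 m
Maximum height = 122 + 146 = 267 m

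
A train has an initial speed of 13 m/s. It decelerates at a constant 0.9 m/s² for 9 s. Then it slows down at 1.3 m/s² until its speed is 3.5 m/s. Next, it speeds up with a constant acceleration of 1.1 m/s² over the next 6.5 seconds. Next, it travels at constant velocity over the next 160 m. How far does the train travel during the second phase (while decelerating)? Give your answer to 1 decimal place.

Phase 1 (decelerating): v₀ = 13.0 m/s, a = -0.9 m/s².
v = v₀ + at = 13.0 + (-0.9)(9) = 4.90 m/s
Δx = v₀t + ½at² = 13.0·9 + 0.5·-0.9·9² = 80.6 m

Phase 2 (decelerating): v₀ = 4.90 m/s, a = -1.3 m/s².
v = v₀ + at → t = (3.5 − 4.90) / -1.3 = 1.08 s
v² = v₀² + 2aΔx → Δx = (3.5² − 4.90²)/(2·-1.3) = 4.52 m
Distance in phase 2 = 4.52 m

4.5 m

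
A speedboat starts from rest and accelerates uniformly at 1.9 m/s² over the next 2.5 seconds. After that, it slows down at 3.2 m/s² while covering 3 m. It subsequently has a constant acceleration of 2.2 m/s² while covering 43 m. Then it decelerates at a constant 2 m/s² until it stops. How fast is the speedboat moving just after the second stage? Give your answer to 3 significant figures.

Phase 1 (accelerating): v₀ = 0 m/s, a = 1.9 m/s².
v = v₀ + at = 0 + (1.9)(2.5) = 4.75 m/s
Δx = v₀t + ½at² = 0·2.5 + 0.5·1.9·2.5² = 5.94 m

Phase 2 (decelerating): v₀ = 4.75 m/s, a = -3.2 m/s².
v² = v₀² + 2aΔx = 4.75² + 2·-3.2·3 = 3.36 → v = 1.83 m/s
t = (v − v₀)/a = (1.83 − 4.75)/-3.2 = 0.911 s
Speed at end of phase 2 = 1.83 m/s

1.83 m/s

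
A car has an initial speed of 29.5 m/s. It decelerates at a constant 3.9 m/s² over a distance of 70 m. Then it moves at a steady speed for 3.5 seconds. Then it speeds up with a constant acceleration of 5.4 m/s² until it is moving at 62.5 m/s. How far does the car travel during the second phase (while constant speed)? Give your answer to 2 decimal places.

63.02 m

Phase 1 (decelerating): v₀ = 29.5 m/s, a = -3.9 m/s².
v² = v₀² + 2aΔx = 29.5² + 2·-3.9·70 = 324 → v = 18.0 m/s
t = (v − v₀)/a = (18.0 − 29.5)/-3.9 = 2.95 s

Phase 2 (constant speed): v₀ = 18.0 m/s, a = 0 m/s².
v = v₀ + at = 18.0 + (0)(3.5) = 18.0 m/s
Δx = v₀t + ½at² = 18.0·3.5 + 0.5·0·3.5² = 63.0 m
Distance in phase 2 = 63.0 m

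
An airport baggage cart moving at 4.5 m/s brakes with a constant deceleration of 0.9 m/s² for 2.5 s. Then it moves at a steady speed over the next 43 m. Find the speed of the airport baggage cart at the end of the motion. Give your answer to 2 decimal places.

Phase 1 (decelerating): v₀ = 4.50 m/s, a = -0.9 m/s².
v = v₀ + at = 4.50 + (-0.9)(2.5) = 2.25 m/s
Δx = v₀t + ½at² = 4.50·2.5 + 0.5·-0.9·2.5² = 8.44 m

Phase 2 (constant speed): v₀ = 2.25 m/s, a = 0 m/s².
Constant speed: t = d/v = 43/2.25 = 19.1 s
Final speed = 2.25 m/s

2.25 m/s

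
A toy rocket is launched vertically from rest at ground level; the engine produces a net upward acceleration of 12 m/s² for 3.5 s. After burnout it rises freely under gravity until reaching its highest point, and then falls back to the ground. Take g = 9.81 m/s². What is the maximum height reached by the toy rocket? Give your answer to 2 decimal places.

Phase 1 (powered ascent): v₀ = 0 m/s, a = 12 m/s².
v = v₀ + at = 0 + (12)(3.5) = 42.0 m/s
Δx = v₀t + ½at² = 0·3.5 + 0.5·12·3.5² = 73.5 m

Phase 2 (coasting upward): v₀ = 42.0 m/s, a = -9.81 m/s².
v = v₀ + at → t = (0 − 42.0) / -9.81 = 4.28 s
v² = v₀² + 2aΔx → Δx = (0² − 42.0²)/(2·-9.81) = 89.9 m
Maximum height = 73.5 + 89.9 = 163 m

163.41 m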